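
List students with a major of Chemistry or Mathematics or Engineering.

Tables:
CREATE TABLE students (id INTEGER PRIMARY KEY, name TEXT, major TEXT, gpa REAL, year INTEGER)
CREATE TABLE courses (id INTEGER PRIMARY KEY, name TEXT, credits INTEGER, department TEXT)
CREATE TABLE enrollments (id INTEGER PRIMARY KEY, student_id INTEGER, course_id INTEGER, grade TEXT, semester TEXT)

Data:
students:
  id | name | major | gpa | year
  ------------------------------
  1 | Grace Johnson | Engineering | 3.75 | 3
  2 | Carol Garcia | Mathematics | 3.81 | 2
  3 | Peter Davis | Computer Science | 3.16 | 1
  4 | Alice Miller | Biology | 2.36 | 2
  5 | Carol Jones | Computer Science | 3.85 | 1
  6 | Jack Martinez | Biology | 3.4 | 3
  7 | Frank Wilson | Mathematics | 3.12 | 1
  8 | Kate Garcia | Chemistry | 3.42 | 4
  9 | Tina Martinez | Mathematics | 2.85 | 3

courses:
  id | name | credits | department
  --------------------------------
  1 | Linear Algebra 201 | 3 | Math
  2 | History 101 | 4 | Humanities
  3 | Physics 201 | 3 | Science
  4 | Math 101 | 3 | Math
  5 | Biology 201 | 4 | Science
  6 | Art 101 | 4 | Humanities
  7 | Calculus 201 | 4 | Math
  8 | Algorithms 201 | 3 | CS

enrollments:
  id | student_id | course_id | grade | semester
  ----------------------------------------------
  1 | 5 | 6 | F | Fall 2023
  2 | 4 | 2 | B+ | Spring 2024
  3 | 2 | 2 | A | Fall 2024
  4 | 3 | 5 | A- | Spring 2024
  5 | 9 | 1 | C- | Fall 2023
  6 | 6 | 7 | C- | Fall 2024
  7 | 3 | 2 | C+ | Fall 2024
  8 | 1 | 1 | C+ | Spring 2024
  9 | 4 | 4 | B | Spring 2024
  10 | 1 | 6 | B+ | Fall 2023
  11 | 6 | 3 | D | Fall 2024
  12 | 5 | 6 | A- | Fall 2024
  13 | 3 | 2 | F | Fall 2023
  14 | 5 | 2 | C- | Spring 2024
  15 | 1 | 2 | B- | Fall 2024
SELECT name, major FROM students WHERE major IN ('Chemistry', 'Mathematics', 'Engineering')

Execution result:
name | major
Grace Johnson | Engineering
Carol Garcia | Mathematics
Frank Wilson | Mathematics
Kate Garcia | Chemistry
Tina Martinez | Mathematics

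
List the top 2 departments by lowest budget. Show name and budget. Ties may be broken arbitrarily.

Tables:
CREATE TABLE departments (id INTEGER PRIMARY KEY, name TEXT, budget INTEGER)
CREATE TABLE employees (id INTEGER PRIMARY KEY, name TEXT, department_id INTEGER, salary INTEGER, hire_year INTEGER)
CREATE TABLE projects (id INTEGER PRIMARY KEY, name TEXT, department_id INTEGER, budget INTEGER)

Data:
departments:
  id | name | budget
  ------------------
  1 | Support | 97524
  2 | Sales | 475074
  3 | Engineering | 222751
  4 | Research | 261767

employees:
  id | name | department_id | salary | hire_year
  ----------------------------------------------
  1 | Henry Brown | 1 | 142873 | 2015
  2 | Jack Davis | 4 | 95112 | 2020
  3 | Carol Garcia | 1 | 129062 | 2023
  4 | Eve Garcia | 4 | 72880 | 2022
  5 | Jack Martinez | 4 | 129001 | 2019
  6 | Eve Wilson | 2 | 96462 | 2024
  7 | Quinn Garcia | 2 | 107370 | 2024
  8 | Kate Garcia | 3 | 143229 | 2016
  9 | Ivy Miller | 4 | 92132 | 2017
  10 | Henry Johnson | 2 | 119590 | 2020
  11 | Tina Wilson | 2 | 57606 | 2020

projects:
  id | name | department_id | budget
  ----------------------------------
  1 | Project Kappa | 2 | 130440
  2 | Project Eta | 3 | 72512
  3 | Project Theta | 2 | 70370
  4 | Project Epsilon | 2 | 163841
SELECT name, budget FROM departments ORDER BY budget ASC LIMIT 2

Execution result:
name | budget
Support | 97524
Engineering | 222751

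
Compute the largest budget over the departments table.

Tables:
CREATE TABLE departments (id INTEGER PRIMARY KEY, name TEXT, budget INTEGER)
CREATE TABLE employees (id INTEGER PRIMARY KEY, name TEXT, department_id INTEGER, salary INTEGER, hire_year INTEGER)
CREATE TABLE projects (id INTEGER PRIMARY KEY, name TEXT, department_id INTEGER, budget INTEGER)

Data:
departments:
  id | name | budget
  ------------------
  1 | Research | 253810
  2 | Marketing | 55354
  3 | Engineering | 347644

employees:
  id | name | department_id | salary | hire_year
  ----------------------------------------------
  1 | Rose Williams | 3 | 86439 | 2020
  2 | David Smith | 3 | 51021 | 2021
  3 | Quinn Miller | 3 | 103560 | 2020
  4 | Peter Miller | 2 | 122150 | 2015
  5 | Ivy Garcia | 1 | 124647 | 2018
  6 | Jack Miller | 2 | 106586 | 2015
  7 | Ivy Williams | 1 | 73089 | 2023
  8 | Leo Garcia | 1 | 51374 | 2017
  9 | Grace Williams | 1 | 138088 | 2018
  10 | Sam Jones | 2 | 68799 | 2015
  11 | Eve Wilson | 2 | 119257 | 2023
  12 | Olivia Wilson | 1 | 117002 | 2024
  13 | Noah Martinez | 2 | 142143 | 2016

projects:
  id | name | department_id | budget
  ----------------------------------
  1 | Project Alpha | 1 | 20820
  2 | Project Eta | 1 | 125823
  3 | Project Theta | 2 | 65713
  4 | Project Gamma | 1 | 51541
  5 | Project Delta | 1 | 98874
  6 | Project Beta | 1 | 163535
SELECT MAX(budget) FROM departments

Execution result:
347644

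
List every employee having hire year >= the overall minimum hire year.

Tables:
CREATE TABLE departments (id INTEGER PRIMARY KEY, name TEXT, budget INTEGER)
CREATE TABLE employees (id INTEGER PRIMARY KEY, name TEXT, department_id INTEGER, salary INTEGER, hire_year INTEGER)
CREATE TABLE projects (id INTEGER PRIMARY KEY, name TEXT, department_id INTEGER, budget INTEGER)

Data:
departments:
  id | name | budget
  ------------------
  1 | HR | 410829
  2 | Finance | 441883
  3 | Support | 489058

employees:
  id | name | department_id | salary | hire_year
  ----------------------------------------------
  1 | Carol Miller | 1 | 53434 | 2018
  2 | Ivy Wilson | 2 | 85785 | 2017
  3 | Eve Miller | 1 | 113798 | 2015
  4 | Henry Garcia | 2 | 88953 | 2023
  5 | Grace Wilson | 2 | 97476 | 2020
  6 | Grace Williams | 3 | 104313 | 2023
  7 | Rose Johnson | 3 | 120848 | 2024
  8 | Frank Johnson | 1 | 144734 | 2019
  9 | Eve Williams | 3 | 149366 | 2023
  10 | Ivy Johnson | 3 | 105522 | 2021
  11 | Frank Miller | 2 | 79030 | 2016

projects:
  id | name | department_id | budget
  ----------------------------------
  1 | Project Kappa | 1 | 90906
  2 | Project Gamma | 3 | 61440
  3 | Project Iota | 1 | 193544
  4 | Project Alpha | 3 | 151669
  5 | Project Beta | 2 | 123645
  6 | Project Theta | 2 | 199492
SELECT name, hire_year FROM employees WHERE hire_year >= (SELECT MIN(hire_year) FROM employees)

Execution result:
name | hire_year
Carol Miller | 2018
Ivy Wilson | 2017
Eve Miller | 2015
Henry Garcia | 2023
Grace Wilson | 2020
Grace Williams | 2023
Rose Johnson | 2024
Frank Johnson | 2019
Eve Williams | 2023
Ivy Johnson | 2021
Frank Miller | 2016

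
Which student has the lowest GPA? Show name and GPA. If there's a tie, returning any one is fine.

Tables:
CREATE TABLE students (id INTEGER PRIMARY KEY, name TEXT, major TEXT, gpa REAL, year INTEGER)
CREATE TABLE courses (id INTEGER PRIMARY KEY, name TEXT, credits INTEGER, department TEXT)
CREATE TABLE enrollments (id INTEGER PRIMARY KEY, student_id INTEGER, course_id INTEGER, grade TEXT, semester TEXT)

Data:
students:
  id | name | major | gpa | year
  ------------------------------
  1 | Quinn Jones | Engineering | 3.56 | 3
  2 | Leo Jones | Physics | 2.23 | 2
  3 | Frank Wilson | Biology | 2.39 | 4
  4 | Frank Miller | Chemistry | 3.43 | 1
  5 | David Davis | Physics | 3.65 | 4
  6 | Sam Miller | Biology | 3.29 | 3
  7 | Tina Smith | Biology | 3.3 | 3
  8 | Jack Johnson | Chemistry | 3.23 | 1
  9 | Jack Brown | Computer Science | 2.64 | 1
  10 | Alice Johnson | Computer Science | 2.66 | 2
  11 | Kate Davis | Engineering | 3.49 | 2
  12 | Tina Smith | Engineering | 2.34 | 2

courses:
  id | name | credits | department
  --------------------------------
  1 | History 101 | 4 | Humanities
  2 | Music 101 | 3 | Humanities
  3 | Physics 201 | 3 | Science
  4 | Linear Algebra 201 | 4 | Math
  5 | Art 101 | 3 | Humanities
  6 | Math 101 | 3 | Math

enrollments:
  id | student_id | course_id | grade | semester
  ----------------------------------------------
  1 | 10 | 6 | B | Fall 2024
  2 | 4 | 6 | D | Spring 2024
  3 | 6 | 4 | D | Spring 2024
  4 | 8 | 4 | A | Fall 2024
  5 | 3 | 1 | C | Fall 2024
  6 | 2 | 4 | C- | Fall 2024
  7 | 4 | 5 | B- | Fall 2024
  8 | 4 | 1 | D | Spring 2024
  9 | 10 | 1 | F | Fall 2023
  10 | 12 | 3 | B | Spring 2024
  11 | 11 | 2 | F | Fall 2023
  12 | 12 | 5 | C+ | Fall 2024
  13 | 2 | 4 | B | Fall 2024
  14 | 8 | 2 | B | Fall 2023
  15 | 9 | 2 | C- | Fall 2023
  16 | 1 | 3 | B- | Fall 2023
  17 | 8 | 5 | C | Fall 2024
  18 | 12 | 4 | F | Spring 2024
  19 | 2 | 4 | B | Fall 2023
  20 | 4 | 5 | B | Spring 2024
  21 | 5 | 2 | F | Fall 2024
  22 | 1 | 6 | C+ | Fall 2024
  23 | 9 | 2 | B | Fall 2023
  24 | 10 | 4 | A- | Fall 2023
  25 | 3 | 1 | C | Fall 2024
SELECT name, gpa FROM students ORDER BY gpa ASC LIMIT 1

Execution result:
name | gpa
Leo Jones | 2.23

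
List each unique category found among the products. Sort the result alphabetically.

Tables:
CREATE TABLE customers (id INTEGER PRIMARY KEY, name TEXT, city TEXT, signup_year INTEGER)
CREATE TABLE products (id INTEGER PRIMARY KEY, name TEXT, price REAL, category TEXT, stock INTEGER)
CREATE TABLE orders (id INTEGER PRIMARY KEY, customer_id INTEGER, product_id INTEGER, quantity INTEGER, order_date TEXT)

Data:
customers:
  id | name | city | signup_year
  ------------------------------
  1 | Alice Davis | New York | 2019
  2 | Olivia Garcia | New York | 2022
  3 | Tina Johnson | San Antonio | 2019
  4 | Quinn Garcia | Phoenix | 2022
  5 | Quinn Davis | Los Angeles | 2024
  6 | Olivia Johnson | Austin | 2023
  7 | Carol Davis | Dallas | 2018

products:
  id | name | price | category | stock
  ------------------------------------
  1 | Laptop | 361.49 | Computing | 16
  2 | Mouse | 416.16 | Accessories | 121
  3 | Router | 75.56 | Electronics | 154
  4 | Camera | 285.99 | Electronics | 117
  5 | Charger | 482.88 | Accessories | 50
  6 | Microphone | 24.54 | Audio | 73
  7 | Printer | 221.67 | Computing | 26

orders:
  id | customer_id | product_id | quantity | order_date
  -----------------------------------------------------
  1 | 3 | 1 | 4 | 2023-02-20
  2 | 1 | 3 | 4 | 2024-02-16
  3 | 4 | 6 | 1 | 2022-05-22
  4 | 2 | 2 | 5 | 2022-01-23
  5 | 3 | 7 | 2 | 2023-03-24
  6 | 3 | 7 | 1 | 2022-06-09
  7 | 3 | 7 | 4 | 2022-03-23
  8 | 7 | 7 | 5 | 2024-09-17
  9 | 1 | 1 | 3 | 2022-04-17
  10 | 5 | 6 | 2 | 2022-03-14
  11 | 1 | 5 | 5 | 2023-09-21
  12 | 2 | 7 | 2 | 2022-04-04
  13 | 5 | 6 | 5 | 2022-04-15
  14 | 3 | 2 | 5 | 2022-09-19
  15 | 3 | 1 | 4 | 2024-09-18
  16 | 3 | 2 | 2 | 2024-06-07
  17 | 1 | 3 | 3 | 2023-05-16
SELECT DISTINCT category FROM products ORDER BY category

Execution result:
category
Accessories
Audio
Computing
Electronics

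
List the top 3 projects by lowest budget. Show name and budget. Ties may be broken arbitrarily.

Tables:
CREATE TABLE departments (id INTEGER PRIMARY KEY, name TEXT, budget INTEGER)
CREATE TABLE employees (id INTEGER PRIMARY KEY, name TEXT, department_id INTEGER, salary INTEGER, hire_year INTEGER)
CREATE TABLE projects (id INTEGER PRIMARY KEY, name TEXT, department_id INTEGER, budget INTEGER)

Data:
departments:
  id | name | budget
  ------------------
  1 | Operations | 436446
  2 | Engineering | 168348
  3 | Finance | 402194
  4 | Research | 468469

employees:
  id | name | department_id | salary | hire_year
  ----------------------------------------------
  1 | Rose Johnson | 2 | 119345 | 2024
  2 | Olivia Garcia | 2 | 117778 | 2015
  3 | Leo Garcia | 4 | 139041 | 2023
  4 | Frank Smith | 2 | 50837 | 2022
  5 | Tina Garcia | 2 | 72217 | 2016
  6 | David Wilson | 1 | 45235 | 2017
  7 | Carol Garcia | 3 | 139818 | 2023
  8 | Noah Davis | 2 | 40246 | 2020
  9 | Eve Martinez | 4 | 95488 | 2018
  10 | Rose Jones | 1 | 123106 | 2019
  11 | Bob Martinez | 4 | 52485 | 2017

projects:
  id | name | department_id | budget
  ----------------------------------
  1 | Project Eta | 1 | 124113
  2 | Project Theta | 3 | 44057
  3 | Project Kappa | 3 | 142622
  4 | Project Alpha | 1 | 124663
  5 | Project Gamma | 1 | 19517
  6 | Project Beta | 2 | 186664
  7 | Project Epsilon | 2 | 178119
SELECT name, budget FROM projects ORDER BY budget ASC LIMIT 3

Execution result:
name | budget
Project Gamma | 19517
Project Theta | 44057
Project Eta | 124113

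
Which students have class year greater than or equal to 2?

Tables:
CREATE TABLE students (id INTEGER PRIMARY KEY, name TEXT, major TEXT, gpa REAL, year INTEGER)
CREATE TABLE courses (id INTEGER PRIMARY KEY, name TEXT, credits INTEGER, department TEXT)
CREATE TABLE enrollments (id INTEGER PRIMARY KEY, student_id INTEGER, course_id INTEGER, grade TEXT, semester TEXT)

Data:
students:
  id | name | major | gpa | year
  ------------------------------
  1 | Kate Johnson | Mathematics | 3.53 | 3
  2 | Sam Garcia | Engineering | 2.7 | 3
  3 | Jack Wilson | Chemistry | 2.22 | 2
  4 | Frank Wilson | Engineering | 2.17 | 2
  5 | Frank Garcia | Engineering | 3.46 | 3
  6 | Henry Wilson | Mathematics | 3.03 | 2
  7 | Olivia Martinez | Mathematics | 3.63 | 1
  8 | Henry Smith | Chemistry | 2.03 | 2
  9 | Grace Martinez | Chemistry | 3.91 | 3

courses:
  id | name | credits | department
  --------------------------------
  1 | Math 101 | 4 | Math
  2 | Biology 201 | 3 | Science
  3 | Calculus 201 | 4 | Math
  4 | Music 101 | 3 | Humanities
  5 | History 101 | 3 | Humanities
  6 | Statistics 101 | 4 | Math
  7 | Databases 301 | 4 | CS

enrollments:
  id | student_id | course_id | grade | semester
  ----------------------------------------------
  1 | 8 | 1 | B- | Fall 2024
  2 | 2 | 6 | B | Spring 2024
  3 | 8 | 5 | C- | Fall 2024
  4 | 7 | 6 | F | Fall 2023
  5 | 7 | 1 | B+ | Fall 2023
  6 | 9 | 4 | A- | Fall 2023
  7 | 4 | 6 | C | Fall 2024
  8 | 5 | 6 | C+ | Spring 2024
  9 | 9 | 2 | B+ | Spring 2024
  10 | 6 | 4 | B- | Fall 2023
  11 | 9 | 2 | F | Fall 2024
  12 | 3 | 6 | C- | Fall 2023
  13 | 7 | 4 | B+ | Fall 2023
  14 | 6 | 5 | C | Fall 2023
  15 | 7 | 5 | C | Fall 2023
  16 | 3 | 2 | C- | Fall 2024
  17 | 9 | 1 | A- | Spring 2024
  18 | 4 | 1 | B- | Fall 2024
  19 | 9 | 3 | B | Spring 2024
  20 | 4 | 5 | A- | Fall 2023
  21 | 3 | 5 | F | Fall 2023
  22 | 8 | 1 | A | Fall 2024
SELECT name, year FROM students WHERE year >= 2

Execution result:
name | year
Kate Johnson | 3
Sam Garcia | 3
Jack Wilson | 2
Frank Wilson | 2
Frank Garcia | 3
Henry Wilson | 2
Henry Smith | 2
Grace Martinez | 3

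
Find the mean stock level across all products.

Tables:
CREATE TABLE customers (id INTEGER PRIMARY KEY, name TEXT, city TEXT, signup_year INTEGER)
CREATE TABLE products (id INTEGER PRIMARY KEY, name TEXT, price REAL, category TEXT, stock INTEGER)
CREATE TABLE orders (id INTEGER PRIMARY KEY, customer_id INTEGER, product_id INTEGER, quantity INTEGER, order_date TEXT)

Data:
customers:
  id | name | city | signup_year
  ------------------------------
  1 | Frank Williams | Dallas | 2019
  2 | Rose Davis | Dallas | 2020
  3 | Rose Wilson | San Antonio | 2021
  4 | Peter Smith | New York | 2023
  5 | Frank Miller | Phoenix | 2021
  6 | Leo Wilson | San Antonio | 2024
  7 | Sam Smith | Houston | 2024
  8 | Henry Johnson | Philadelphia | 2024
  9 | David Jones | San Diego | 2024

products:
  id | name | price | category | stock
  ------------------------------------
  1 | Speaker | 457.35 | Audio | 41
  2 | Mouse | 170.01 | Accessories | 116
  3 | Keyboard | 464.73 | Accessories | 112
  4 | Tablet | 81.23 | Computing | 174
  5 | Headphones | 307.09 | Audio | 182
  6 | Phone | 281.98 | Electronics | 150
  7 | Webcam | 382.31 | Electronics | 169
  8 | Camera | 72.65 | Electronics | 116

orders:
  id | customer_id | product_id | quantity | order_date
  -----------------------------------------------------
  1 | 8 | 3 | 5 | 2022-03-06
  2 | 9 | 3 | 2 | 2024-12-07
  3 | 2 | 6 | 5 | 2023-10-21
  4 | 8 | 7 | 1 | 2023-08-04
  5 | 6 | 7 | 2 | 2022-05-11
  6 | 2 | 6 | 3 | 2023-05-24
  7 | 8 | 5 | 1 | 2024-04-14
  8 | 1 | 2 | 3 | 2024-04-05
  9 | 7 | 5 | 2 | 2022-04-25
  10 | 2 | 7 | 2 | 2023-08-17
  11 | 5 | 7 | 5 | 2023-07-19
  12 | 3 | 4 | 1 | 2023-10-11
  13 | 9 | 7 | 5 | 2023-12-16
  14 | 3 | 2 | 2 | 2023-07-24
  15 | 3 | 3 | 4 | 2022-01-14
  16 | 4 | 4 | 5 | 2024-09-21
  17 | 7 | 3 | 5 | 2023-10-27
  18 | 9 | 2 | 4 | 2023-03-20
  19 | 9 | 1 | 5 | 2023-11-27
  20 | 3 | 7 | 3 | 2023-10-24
SELECT AVG(stock) FROM products

Execution result:
132.50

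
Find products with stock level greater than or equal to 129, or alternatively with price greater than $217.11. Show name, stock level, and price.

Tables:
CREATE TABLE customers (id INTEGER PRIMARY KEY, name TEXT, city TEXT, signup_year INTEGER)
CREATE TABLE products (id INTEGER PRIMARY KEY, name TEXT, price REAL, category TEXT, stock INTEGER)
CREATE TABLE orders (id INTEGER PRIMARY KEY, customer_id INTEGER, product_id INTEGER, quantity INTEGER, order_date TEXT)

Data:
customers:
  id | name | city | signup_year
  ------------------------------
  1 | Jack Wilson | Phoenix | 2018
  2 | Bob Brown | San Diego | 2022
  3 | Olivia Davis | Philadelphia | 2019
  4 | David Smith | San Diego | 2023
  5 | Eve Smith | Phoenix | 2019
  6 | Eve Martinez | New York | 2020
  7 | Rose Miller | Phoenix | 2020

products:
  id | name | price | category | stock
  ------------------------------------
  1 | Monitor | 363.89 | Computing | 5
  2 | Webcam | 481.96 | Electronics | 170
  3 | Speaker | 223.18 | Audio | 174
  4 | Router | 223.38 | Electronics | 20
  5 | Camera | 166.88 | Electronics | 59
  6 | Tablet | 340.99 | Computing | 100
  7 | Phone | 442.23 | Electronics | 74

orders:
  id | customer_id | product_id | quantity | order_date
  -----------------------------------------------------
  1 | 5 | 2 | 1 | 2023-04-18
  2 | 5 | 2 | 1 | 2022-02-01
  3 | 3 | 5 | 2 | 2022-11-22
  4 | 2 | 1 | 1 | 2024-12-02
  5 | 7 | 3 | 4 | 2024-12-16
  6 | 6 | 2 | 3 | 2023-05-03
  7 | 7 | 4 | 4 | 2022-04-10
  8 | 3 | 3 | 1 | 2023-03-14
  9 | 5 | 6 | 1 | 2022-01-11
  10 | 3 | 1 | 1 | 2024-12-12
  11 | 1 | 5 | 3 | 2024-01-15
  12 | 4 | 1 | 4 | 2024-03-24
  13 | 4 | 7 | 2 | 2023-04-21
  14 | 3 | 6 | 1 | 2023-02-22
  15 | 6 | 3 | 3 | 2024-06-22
SELECT name, stock, price FROM products WHERE stock >= 129 OR price > 217.11

Execution result:
name | stock | price
Monitor | 5 | 363.89
Webcam | 170 | 481.96
Speaker | 174 | 223.18
Router | 20 | 223.38
Tablet | 100 | 340.99
Phone | 74 | 442.23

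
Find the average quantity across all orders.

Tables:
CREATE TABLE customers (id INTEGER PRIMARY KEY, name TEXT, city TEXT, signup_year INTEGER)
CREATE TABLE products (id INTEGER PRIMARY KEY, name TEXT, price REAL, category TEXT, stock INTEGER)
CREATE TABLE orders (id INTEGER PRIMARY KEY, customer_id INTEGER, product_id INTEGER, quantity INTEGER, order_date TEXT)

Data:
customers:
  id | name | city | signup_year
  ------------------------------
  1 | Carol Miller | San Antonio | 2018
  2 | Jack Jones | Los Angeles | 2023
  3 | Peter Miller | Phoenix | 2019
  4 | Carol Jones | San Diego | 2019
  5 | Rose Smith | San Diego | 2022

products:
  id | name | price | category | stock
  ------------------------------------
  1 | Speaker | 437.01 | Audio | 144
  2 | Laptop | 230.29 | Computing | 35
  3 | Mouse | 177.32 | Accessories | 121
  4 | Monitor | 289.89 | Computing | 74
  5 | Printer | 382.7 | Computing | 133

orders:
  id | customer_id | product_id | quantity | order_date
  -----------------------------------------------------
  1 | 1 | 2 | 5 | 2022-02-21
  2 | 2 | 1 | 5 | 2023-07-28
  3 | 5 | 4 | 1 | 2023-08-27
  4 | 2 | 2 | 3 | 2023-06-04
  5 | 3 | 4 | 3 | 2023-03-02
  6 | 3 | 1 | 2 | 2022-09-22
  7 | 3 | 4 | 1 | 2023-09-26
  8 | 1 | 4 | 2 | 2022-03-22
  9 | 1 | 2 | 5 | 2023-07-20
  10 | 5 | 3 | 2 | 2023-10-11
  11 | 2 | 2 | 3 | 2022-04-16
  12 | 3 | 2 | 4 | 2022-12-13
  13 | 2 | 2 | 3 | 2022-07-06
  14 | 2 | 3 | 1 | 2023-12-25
SELECT AVG(quantity) FROM orders

Execution result:
2.86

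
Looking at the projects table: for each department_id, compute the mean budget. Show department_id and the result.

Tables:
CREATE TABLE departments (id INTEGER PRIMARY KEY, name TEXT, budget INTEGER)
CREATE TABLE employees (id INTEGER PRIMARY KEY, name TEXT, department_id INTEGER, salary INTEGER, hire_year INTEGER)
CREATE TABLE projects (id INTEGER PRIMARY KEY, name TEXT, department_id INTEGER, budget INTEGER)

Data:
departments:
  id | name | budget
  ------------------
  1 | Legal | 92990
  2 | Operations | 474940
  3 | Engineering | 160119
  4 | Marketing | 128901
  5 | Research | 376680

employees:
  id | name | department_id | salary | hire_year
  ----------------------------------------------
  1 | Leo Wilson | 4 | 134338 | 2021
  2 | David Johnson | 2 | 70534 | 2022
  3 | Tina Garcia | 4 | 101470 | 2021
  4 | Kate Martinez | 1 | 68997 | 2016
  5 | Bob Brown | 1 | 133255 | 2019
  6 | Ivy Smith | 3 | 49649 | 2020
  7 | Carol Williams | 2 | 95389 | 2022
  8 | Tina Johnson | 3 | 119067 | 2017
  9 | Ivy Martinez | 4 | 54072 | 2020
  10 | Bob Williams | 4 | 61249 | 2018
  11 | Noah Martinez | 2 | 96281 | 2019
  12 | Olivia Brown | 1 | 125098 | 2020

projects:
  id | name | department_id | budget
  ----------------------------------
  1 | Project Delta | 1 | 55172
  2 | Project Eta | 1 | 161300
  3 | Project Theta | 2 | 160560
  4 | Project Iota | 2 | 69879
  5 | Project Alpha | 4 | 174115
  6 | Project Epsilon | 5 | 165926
SELECT department_id, AVG(budget) AS avg_budget FROM projects GROUP BY department_id

Execution result:
department_id | avg_budget
1 | 108236.00
2 | 115219.50
4 | 174115.00
5 | 165926.00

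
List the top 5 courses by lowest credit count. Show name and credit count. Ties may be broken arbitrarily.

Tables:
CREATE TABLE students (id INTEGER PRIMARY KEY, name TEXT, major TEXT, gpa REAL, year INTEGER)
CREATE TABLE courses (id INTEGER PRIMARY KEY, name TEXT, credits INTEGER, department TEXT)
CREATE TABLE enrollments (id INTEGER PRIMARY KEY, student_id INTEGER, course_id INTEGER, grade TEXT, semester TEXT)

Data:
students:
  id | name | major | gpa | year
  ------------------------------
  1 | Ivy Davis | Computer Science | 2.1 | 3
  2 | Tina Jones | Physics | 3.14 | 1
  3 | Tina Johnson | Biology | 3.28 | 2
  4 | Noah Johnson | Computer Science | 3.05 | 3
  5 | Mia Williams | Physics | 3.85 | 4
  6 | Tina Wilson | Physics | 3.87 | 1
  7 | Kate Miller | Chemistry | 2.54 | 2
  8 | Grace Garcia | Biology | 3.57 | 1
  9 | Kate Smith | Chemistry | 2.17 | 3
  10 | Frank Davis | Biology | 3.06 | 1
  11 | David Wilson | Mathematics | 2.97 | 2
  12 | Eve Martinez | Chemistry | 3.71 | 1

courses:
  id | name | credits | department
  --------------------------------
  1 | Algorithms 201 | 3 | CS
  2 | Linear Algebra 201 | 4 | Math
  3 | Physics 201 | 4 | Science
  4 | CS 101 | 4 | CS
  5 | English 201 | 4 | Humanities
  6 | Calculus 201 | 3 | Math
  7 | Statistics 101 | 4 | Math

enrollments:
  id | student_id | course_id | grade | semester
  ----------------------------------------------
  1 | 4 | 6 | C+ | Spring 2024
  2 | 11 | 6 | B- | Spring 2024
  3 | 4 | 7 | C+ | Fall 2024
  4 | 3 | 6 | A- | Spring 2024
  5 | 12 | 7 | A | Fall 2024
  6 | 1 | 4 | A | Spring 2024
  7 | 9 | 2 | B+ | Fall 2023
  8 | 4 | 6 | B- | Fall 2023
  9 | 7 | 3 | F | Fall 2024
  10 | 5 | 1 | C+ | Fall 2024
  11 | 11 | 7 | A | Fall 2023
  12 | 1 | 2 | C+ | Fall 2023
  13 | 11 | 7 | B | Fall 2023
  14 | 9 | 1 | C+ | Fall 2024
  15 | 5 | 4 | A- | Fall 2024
SELECT name, credits FROM courses ORDER BY credits ASC LIMIT 5

Execution result:
name | credits
Algorithms 201 | 3
Calculus 201 | 3
Linear Algebra 201 | 4
Physics 201 | 4
CS 101 | 4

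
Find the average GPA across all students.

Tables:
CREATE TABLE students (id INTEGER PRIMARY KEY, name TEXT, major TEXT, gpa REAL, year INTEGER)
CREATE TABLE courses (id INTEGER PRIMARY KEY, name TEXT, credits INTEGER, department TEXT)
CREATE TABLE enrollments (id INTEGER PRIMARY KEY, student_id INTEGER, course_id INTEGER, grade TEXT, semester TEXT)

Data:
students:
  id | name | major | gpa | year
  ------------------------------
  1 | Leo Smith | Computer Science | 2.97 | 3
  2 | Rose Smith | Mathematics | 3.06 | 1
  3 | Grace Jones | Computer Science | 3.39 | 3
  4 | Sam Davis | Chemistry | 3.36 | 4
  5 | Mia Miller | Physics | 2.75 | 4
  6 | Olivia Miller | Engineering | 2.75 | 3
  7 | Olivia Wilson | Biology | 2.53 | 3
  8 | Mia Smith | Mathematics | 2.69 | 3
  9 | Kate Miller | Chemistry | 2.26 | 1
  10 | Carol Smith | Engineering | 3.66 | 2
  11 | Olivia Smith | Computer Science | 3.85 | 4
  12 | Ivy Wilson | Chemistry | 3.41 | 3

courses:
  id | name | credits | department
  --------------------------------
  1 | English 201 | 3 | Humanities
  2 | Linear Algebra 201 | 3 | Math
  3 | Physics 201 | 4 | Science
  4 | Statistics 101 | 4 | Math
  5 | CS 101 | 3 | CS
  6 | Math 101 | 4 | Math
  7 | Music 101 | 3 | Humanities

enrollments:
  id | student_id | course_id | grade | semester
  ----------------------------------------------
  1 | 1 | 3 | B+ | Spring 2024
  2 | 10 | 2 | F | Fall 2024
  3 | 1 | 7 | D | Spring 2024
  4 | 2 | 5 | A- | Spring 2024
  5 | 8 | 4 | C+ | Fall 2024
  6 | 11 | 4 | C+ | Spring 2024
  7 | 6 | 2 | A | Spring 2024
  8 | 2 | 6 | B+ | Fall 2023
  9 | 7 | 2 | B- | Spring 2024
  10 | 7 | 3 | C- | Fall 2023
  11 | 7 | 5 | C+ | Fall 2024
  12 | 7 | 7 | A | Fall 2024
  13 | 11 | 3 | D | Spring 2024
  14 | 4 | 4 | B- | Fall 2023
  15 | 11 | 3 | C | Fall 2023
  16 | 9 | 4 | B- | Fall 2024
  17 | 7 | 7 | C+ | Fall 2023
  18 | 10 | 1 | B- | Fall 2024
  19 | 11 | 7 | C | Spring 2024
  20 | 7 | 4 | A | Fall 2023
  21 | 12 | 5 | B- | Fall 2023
SELECT AVG(gpa) FROM students

Execution result:
3.06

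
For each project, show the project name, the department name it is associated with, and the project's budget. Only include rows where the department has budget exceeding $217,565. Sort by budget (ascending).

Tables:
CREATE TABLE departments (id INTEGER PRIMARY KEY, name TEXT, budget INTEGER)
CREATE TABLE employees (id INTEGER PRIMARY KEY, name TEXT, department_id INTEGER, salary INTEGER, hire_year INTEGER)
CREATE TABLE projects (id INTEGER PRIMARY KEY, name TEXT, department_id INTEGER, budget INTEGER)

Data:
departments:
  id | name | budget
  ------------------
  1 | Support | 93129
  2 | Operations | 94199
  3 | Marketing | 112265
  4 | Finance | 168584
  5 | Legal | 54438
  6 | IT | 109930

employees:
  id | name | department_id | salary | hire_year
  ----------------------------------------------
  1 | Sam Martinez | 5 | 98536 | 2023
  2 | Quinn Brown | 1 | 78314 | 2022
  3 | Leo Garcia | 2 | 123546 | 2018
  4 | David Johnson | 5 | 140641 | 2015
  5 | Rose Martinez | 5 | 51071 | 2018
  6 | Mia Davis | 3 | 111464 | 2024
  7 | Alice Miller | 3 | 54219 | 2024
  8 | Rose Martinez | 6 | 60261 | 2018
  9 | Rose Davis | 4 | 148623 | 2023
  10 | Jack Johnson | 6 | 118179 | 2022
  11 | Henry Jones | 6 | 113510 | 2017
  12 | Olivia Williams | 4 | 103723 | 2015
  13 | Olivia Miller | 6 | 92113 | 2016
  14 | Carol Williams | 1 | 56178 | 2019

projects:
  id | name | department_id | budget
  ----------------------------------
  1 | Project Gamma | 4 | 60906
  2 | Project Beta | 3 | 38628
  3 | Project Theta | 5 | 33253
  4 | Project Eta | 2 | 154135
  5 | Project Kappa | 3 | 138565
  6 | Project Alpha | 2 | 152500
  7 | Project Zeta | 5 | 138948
SELECT c.name, p.name AS department, c.budget FROM projects c JOIN departments p ON c.department_id = p.id WHERE p.budget > 217565 ORDER BY c.budget ASC

Execution result:
(no rows)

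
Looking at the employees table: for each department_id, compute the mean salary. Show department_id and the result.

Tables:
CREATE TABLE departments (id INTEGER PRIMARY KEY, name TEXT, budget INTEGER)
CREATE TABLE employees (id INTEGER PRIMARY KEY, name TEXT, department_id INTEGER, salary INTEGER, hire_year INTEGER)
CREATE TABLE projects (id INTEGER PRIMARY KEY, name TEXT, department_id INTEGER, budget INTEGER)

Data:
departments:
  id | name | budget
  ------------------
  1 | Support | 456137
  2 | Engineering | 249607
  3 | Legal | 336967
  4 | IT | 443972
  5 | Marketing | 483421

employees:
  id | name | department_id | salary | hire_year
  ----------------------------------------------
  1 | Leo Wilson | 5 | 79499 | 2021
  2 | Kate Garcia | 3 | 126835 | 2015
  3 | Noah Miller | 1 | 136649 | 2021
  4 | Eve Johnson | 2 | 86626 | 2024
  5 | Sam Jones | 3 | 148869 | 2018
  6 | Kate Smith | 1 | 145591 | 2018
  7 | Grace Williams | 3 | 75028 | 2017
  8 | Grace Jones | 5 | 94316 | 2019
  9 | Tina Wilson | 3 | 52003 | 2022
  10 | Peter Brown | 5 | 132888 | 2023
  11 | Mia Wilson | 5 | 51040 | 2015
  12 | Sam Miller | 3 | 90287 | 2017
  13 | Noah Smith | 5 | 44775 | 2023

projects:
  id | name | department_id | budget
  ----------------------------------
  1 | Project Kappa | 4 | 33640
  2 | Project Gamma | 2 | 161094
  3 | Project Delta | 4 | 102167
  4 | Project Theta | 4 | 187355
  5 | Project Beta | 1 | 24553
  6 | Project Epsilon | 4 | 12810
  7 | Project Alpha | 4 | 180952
SELECT department_id, AVG(salary) AS avg_salary FROM employees GROUP BY department_id

Execution result:
department_id | avg_salary
1 | 141120.00
2 | 86626.00
3 | 98604.40
5 | 80503.60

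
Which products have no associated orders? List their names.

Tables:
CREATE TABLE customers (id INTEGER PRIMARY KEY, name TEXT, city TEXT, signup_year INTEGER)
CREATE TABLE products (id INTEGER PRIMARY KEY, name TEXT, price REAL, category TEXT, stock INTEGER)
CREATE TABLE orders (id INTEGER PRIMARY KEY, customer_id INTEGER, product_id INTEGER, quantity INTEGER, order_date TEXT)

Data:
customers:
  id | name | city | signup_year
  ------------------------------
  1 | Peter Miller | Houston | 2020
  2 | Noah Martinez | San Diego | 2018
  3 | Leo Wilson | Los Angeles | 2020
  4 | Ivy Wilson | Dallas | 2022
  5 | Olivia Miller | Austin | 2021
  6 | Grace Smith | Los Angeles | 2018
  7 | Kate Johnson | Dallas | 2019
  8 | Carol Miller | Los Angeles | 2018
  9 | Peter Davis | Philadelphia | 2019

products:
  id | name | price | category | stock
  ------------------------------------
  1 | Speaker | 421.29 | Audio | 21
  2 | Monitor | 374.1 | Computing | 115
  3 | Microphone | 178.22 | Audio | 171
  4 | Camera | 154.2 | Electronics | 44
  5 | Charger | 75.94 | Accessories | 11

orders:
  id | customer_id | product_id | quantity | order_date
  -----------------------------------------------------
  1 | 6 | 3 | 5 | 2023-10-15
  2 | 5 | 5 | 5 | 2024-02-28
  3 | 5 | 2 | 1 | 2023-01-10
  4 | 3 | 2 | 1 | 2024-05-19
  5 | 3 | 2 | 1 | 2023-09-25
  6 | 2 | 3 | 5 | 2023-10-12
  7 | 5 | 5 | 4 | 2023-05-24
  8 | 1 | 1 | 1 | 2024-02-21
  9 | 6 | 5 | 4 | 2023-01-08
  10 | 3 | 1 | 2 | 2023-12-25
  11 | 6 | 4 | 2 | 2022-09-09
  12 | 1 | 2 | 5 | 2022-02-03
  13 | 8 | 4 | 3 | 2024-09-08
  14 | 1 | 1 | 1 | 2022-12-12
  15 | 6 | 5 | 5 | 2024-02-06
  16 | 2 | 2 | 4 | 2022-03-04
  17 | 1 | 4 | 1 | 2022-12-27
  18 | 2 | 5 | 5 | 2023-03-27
SELECT p.name FROM products p LEFT JOIN orders c ON c.product_id = p.id WHERE c.id IS NULL

Execution result:
(no rows)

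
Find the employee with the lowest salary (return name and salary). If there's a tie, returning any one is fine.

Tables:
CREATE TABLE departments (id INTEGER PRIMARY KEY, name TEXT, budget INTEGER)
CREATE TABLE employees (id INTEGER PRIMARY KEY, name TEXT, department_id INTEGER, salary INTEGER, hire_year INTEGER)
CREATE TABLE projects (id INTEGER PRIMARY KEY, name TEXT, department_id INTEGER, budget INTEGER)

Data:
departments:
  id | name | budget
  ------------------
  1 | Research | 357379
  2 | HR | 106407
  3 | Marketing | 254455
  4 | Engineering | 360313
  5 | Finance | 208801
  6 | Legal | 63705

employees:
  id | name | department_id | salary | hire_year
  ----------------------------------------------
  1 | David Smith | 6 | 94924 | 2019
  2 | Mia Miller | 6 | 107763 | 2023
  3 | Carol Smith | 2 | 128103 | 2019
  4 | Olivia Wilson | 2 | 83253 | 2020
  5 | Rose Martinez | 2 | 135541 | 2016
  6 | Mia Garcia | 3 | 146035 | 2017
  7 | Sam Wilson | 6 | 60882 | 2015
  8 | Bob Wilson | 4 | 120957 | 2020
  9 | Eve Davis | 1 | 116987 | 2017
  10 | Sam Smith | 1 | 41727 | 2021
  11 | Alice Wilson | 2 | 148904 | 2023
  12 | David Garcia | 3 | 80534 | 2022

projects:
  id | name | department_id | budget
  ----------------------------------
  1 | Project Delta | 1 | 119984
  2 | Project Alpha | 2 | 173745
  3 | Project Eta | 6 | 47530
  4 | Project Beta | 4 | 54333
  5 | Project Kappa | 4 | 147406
SELECT name, salary FROM employees ORDER BY salary ASC LIMIT 1

Execution result:
name | salary
Sam Smith | 41727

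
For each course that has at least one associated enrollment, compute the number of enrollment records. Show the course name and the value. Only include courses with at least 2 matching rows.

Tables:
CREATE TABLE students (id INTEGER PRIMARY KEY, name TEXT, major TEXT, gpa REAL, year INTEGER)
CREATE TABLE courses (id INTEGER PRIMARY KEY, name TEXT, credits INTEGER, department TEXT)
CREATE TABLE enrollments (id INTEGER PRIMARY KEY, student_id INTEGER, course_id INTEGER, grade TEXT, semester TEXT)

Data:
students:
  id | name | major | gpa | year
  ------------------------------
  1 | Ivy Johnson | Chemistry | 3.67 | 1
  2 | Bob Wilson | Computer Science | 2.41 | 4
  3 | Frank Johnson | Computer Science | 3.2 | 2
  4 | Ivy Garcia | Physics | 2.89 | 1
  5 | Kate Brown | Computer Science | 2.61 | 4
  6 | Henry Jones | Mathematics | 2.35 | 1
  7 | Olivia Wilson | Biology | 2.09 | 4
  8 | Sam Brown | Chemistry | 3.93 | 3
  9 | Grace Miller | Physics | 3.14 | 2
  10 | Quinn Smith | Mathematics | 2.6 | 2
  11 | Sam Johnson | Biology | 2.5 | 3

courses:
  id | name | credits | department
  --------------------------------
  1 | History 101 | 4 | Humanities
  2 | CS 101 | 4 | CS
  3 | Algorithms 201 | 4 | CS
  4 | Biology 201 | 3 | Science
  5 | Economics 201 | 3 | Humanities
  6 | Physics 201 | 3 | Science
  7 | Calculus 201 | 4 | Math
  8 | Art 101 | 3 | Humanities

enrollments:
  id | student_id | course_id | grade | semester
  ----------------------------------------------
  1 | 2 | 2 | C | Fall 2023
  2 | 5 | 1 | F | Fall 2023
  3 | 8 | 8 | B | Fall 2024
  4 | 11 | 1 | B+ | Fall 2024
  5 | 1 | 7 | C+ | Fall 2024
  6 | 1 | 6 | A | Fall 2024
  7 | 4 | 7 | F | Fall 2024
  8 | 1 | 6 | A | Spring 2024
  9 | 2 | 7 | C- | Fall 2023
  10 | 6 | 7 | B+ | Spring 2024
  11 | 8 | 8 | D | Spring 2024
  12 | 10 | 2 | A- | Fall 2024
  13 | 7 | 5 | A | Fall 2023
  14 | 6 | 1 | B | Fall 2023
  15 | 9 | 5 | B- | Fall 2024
SELECT p.name, COUNT(*) AS n FROM enrollments c JOIN courses p ON c.course_id = p.id GROUP BY p.id, p.name HAVING COUNT(*) >= 2

Execution result:
name | n
History 101 | 3
CS 101 | 2
Economics 201 | 2
Physics 201 | 2
Calculus 201 | 4
Art 101 | 2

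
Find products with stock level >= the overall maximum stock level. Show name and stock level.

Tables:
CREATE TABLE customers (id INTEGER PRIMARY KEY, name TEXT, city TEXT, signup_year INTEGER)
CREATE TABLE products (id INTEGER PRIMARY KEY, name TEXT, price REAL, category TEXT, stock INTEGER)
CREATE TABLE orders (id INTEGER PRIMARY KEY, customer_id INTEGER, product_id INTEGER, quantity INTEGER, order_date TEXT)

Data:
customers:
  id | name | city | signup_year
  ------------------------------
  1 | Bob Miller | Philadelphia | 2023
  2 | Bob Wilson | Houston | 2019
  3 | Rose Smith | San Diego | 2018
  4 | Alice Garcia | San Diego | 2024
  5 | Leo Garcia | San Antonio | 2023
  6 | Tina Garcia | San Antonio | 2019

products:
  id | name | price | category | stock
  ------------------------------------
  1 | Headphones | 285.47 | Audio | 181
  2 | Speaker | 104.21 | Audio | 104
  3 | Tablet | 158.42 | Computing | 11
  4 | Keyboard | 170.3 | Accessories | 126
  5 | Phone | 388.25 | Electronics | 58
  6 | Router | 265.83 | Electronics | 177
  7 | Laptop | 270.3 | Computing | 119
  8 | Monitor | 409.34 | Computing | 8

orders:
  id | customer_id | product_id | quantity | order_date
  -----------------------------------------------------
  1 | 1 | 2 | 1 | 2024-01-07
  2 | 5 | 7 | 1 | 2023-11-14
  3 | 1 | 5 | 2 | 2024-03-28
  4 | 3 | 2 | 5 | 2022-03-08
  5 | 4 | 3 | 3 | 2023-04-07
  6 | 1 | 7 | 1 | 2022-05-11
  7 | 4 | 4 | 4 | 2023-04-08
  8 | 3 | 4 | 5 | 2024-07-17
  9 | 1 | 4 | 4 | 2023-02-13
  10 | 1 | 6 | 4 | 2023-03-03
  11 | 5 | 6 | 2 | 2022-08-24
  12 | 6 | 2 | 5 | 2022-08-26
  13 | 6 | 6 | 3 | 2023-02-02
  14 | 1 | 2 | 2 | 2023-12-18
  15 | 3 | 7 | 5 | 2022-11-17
SELECT name, stock FROM products WHERE stock >= (SELECT MAX(stock) FROM products)

Execution result:
name | stock
Headphones | 181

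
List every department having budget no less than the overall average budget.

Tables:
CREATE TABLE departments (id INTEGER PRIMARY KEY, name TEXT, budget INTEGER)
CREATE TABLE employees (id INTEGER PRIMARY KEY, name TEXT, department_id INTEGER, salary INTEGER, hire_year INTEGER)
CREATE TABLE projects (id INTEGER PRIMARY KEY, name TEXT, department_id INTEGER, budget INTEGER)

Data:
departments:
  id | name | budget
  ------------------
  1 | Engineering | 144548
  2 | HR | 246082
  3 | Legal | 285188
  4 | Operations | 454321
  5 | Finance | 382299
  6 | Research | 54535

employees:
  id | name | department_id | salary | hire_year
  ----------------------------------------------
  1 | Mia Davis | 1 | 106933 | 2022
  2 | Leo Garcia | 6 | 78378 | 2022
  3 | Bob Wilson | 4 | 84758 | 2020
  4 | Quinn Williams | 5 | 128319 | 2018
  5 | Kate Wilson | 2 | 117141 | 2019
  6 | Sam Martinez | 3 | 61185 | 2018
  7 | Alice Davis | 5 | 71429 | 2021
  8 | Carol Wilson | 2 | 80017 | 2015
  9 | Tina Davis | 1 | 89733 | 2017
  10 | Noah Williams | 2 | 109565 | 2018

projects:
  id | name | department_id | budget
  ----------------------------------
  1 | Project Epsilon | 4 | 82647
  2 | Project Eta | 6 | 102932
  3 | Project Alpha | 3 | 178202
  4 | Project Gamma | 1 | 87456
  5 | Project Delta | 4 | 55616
SELECT name, budget FROM departments WHERE budget >= (SELECT AVG(budget) FROM departments)

Execution result:
name | budget
Legal | 285188
Operations | 454321
Finance | 382299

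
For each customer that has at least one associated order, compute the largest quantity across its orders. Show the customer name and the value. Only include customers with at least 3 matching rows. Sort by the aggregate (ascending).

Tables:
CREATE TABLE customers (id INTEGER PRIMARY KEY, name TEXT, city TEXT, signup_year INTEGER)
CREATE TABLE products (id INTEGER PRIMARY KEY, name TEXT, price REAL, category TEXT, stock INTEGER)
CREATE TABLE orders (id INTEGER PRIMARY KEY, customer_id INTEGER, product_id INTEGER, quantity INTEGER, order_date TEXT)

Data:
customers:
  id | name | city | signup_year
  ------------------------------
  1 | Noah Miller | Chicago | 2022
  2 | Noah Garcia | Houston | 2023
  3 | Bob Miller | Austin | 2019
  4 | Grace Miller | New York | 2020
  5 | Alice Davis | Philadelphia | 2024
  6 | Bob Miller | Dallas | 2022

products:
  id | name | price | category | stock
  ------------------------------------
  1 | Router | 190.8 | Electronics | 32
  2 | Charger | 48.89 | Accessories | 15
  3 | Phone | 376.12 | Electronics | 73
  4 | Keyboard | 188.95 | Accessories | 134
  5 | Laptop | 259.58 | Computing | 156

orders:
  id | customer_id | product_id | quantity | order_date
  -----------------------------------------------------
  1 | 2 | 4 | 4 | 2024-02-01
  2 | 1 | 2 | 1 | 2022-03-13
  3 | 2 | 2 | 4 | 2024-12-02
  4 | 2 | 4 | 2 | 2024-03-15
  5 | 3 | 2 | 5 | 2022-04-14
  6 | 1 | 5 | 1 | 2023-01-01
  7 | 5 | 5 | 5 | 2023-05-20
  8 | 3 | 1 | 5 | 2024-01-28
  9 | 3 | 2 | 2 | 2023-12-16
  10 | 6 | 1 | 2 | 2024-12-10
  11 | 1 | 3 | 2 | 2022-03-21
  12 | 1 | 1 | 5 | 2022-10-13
SELECT p.name, MAX(c.quantity) AS max_quantity FROM orders c JOIN customers p ON c.customer_id = p.id GROUP BY p.id, p.name HAVING COUNT(*) >= 3 ORDER BY max_quantity ASC

Execution result:
name | max_quantity
Noah Garcia | 4
Noah Miller | 5
Bob Miller | 5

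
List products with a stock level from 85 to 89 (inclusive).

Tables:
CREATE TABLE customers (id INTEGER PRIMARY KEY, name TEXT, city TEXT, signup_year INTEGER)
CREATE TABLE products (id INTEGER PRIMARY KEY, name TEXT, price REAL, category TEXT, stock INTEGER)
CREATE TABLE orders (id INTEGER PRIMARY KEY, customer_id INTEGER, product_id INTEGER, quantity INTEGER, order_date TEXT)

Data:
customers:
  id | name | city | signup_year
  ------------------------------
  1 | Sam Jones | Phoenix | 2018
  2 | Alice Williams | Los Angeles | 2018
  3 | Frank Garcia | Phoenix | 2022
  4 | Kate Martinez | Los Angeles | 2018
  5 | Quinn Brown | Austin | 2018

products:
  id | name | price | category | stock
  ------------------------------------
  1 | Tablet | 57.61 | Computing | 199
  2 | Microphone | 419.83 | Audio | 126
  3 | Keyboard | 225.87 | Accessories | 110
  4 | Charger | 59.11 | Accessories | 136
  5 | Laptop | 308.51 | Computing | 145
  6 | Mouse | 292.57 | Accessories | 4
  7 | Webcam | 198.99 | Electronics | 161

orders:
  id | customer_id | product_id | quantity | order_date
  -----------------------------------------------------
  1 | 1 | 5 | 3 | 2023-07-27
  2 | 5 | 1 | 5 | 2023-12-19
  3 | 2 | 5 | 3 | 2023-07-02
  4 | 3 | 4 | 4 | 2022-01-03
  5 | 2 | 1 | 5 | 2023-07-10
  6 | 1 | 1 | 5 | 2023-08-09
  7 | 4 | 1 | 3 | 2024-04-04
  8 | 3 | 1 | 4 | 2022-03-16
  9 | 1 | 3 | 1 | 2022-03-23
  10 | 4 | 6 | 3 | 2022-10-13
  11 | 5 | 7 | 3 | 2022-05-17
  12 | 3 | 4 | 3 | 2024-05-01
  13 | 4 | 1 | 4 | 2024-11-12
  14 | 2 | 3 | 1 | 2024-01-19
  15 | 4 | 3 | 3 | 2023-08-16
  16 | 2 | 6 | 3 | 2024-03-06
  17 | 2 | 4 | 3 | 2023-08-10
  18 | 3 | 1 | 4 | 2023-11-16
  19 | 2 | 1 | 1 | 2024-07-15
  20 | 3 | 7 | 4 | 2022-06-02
SELECT name, stock FROM products WHERE stock BETWEEN 85 AND 89

Execution result:
(no rows)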